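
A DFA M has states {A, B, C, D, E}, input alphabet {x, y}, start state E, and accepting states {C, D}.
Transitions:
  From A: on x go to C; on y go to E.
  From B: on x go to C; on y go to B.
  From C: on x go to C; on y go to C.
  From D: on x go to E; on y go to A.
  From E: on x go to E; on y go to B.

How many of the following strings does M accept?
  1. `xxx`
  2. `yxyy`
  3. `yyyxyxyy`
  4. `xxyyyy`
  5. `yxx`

`xxx`: rejected
`yxyy`: accepted
`yyyxyxyy`: accepted
`xxyyyy`: rejected
`yxx`: accepted

3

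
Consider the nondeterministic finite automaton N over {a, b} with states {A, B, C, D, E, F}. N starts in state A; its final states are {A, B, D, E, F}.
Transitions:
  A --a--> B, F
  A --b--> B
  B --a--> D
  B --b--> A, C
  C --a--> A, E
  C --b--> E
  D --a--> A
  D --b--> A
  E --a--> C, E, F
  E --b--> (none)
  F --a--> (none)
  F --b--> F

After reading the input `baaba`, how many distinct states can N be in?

1

Start: {A}
read b: {B}
read a: {D}
read a: {A}
read b: {B}
read a: {D}
Final reachable set {D} has 1 state.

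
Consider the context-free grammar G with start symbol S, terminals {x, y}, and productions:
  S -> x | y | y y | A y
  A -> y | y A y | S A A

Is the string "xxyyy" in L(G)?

no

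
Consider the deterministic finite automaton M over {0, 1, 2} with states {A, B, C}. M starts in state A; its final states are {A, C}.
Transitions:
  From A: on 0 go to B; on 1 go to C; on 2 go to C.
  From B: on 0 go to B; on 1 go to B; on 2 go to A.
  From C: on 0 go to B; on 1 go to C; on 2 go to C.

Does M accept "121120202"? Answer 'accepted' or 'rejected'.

A --1--> C
C --2--> C
C --1--> C
C --1--> C
C --2--> C
C --0--> B
B --2--> A
A --0--> B
B --2--> A
End in state A, which is an accepting state.

accepted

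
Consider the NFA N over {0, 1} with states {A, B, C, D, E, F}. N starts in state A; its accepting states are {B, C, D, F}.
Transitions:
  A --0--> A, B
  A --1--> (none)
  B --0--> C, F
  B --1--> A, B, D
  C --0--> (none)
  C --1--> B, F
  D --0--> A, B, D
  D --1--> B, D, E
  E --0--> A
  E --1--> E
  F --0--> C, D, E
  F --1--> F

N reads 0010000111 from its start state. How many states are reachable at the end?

Start: {A}
read 0: {A, B}
read 0: {A, B, C, F}
read 1: {A, B, D, F}
read 0: {A, B, C, D, E, F}
read 0: {A, B, C, D, E, F}
read 0: {A, B, C, D, E, F}
read 0: {A, B, C, D, E, F}
read 1: {A, B, D, E, F}
read 1: {A, B, D, E, F}
read 1: {A, B, D, E, F}
Final reachable set {A, B, D, E, F} has 5 states.

5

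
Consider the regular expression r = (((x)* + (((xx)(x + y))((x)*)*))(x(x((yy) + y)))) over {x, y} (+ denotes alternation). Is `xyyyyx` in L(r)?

no

No split of xyyyyx into u·v has ((x)*+(((xx)(x+y))((x)*)*)) matching u and (x(x((yy)+y))) matching v.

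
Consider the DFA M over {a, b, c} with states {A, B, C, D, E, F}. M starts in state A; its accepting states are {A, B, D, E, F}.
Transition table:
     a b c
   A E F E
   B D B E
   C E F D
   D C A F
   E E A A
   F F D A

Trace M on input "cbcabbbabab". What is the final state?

A --c--> E
E --b--> A
A --c--> E
E --a--> E
E --b--> A
A --b--> F
F --b--> D
D --a--> C
C --b--> F
F --a--> F
F --b--> D

D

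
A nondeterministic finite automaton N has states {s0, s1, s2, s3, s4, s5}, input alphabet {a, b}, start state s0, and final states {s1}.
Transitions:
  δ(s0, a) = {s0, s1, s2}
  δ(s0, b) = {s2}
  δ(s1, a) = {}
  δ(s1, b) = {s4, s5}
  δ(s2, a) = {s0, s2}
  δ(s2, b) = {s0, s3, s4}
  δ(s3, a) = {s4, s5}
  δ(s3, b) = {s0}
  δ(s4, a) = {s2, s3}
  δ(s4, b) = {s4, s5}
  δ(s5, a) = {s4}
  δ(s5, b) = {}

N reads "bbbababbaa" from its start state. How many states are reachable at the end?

Start: {s0}
read b: {s2}
read b: {s0, s3, s4}
read b: {s0, s2, s4, s5}
read a: {s0, s1, s2, s3, s4}
read b: {s0, s2, s3, s4, s5}
read a: {s0, s1, s2, s3, s4, s5}
read b: {s0, s2, s3, s4, s5}
read b: {s0, s2, s3, s4, s5}
read a: {s0, s1, s2, s3, s4, s5}
read a: {s0, s1, s2, s3, s4, s5}
Final reachable set {s0, s1, s2, s3, s4, s5} has 6 states.

6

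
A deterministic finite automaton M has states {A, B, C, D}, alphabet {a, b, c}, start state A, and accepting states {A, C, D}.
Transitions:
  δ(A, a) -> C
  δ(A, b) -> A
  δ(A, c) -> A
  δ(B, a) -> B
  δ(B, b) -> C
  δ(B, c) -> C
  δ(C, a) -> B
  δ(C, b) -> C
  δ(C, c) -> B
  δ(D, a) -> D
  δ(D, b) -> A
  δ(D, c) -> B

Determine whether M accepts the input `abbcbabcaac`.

A --a--> C
C --b--> C
C --b--> C
C --c--> B
B --b--> C
C --a--> B
B --b--> C
C --c--> B
B --a--> B
B --a--> B
B --c--> C
End in state C, which is an accepting state.

accepted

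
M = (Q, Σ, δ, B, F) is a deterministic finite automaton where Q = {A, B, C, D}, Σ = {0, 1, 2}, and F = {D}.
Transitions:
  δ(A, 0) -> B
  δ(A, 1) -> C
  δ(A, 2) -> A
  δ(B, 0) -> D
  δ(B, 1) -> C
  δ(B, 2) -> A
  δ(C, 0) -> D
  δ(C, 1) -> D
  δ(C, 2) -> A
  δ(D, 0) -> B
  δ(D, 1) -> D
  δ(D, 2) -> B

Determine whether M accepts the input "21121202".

rejected

B --2--> A
A --1--> C
C --1--> D
D --2--> B
B --1--> C
C --2--> A
A --0--> B
B --2--> A
End in state A, which is not an accepting state.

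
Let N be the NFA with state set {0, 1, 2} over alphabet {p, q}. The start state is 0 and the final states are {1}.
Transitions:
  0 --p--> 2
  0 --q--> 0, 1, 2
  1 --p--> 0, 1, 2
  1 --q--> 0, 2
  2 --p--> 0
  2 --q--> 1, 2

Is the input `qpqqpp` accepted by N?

accepted

Start: {0}
read q: {0, 1, 2}
read p: {0, 1, 2}
read q: {0, 1, 2}
read q: {0, 1, 2}
read p: {0, 1, 2}
read p: {0, 1, 2}
Reachable ∩ accepting = {1} — nonempty.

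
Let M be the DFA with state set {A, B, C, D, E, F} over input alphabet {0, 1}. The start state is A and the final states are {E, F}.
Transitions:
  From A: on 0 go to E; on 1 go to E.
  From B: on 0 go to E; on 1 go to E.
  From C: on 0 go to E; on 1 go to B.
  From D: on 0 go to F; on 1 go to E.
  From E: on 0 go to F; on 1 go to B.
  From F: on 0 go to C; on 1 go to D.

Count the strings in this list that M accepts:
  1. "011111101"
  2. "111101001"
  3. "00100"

0

"011111101": rejected
"111101001": rejected
"00100": rejected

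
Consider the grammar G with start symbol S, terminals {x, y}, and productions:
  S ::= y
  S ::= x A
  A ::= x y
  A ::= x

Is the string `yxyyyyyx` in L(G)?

no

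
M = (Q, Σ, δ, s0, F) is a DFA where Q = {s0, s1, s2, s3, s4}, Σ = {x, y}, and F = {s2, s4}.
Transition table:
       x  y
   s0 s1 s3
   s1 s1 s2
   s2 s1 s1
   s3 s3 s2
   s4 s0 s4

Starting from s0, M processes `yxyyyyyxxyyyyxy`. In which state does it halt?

s0 --y--> s3
s3 --x--> s3
s3 --y--> s2
s2 --y--> s1
s1 --y--> s2
s2 --y--> s1
s1 --y--> s2
s2 --x--> s1
s1 --x--> s1
s1 --y--> s2
s2 --y--> s1
s1 --y--> s2
s2 --y--> s1
s1 --x--> s1
s1 --y--> s2

s2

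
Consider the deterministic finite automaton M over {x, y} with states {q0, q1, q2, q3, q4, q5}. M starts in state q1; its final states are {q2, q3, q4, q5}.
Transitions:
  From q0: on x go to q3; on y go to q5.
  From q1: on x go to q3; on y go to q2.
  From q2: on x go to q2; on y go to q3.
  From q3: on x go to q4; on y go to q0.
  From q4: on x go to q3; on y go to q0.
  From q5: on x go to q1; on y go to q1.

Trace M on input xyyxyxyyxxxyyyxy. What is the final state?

q1 --x--> q3
q3 --y--> q0
q0 --y--> q5
q5 --x--> q1
q1 --y--> q2
q2 --x--> q2
q2 --y--> q3
q3 --y--> q0
q0 --x--> q3
q3 --x--> q4
q4 --x--> q3
q3 --y--> q0
q0 --y--> q5
q5 --y--> q1
q1 --x--> q3
q3 --y--> q0

q0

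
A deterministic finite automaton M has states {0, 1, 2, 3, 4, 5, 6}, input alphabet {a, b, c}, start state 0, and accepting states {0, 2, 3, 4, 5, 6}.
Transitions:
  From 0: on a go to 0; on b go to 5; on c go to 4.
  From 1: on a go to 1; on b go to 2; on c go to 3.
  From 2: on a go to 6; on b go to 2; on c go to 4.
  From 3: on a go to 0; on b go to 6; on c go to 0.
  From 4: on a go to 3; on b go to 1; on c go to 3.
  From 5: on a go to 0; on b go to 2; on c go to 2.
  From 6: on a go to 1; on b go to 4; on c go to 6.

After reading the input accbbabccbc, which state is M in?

0 --a--> 0
0 --c--> 4
4 --c--> 3
3 --b--> 6
6 --b--> 4
4 --a--> 3
3 --b--> 6
6 --c--> 6
6 --c--> 6
6 --b--> 4
4 --c--> 3

3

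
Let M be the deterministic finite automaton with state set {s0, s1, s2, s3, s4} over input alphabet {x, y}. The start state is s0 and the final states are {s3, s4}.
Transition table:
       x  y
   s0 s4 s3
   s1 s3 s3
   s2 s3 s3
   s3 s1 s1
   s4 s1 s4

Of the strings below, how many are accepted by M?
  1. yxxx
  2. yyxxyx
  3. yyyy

0

yxxx: rejected
yyxxyx: rejected
yyyy: rejected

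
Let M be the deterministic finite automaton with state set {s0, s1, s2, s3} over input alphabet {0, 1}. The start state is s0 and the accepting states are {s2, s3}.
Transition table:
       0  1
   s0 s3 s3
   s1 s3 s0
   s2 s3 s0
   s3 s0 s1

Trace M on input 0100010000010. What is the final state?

s3

s0 --0--> s3
s3 --1--> s1
s1 --0--> s3
s3 --0--> s0
s0 --0--> s3
s3 --1--> s1
s1 --0--> s3
s3 --0--> s0
s0 --0--> s3
s3 --0--> s0
s0 --0--> s3
s3 --1--> s1
s1 --0--> s3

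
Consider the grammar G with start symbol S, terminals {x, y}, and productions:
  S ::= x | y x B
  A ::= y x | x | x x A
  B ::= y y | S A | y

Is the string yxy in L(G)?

S ⇒ yxB ⇒ yxy

yes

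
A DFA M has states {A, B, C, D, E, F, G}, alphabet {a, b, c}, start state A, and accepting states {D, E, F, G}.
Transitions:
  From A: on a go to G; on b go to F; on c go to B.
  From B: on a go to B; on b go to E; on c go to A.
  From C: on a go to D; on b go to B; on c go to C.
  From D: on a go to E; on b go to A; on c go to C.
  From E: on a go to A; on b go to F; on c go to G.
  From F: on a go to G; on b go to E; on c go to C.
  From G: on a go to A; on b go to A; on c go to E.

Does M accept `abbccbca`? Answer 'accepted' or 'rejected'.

accepted

A --a--> G
G --b--> A
A --b--> F
F --c--> C
C --c--> C
C --b--> B
B --c--> A
A --a--> G
End in state G, which is an accepting state.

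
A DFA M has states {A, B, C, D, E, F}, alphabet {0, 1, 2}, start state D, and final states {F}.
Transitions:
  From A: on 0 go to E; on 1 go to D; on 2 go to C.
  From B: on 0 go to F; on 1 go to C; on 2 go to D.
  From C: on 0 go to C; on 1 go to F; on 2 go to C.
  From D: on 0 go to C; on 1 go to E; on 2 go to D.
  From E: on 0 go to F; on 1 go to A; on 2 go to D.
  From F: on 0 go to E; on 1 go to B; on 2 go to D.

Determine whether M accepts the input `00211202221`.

D --0--> C
C --0--> C
C --2--> C
C --1--> F
F --1--> B
B --2--> D
D --0--> C
C --2--> C
C --2--> C
C --2--> C
C --1--> F
End in state F, which is an accepting state.

accepted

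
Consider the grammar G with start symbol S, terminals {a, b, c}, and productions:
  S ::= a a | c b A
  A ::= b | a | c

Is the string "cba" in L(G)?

S ⇒ cbA ⇒ cba

yes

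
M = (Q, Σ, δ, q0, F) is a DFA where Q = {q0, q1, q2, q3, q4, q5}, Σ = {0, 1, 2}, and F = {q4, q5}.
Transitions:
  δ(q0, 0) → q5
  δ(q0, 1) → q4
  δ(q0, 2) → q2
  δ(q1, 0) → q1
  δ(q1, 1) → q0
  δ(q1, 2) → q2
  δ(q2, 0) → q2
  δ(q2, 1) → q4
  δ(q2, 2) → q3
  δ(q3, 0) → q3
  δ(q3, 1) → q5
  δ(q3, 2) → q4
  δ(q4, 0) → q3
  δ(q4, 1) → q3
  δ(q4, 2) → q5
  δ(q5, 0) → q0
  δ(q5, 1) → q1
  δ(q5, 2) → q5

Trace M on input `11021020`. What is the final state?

q0 --1--> q4
q4 --1--> q3
q3 --0--> q3
q3 --2--> q4
q4 --1--> q3
q3 --0--> q3
q3 --2--> q4
q4 --0--> q3

q3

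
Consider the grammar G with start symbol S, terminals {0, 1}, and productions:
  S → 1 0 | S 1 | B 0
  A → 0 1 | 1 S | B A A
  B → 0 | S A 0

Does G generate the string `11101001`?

no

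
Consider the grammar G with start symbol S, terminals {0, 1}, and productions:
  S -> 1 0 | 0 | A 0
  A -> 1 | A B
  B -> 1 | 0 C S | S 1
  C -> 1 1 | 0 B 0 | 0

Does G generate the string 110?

S ⇒ A0 ⇒ AB0 ⇒ 1B0 ⇒ 110

yes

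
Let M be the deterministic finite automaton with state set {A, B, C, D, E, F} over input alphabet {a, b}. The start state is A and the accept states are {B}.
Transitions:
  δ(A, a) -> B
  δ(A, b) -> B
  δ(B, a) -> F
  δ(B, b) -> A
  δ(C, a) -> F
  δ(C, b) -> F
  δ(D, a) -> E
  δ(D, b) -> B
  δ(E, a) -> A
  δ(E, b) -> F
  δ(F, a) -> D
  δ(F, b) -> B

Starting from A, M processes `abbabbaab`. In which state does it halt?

B

A --a--> B
B --b--> A
A --b--> B
B --a--> F
F --b--> B
B --b--> A
A --a--> B
B --a--> F
F --b--> B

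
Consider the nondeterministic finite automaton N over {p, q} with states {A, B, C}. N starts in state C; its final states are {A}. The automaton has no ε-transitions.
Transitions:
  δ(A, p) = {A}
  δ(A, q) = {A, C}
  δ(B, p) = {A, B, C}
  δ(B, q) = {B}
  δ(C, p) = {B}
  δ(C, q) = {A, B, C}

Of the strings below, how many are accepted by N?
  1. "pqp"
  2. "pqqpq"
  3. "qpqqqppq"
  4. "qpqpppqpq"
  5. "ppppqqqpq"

5

"pqp": accepted
"pqqpq": accepted
"qpqqqppq": accepted
"qpqpppqpq": accepted
"ppppqqqpq": accepted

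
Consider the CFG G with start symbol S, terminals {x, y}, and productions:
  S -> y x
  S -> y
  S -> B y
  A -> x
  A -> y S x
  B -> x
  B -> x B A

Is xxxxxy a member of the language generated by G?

yes

S ⇒ By ⇒ xBAy ⇒ xxBAAy ⇒ xxxAAy ⇒ xxxxAy ⇒ xxxxxy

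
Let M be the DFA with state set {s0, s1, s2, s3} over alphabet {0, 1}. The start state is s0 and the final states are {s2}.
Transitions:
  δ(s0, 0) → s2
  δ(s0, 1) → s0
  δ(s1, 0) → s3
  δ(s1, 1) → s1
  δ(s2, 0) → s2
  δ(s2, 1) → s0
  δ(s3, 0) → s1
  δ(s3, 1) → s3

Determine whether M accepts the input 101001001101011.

rejected

s0 --1--> s0
s0 --0--> s2
s2 --1--> s0
s0 --0--> s2
s2 --0--> s2
s2 --1--> s0
s0 --0--> s2
s2 --0--> s2
s2 --1--> s0
s0 --1--> s0
s0 --0--> s2
s2 --1--> s0
s0 --0--> s2
s2 --1--> s0
s0 --1--> s0
End in state s0, which is not an accepting state.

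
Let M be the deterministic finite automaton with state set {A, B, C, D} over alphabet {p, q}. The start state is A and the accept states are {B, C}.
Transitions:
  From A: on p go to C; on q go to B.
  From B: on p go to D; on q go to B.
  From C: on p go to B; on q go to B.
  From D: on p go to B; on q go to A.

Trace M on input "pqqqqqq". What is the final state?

A --p--> C
C --q--> B
B --q--> B
B --q--> B
B --q--> B
B --q--> B
B --q--> B

B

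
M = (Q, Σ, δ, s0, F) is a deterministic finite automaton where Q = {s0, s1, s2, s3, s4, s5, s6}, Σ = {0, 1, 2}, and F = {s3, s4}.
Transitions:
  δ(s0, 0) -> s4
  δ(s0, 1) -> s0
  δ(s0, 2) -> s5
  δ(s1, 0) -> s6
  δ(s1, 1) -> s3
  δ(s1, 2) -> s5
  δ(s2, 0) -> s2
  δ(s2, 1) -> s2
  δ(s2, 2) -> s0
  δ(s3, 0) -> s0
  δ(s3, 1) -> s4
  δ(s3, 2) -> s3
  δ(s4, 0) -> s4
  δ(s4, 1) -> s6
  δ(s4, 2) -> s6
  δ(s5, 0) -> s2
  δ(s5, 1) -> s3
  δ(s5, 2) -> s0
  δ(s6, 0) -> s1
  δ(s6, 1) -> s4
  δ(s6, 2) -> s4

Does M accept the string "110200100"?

accepted

s0 --1--> s0
s0 --1--> s0
s0 --0--> s4
s4 --2--> s6
s6 --0--> s1
s1 --0--> s6
s6 --1--> s4
s4 --0--> s4
s4 --0--> s4
End in state s4, which is an accepting state.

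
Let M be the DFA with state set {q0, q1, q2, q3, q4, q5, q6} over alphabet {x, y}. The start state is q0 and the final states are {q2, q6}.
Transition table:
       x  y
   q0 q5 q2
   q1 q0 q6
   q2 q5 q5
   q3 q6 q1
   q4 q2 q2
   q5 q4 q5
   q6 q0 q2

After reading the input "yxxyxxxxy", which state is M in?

q5

q0 --y--> q2
q2 --x--> q5
q5 --x--> q4
q4 --y--> q2
q2 --x--> q5
q5 --x--> q4
q4 --x--> q2
q2 --x--> q5
q5 --y--> q5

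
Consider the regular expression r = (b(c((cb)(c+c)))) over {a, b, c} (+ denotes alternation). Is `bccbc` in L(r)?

yes

Split as b·ccbc: b matches b and (c((cb)(c+c))) matches ccbc.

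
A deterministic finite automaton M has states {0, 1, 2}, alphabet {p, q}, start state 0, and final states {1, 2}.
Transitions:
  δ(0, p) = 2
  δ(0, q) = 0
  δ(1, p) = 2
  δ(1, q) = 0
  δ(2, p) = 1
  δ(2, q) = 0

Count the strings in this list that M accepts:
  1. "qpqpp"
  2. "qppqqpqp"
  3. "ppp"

3

"qpqpp": accepted
"qppqqpqp": accepted
"ppp": accepted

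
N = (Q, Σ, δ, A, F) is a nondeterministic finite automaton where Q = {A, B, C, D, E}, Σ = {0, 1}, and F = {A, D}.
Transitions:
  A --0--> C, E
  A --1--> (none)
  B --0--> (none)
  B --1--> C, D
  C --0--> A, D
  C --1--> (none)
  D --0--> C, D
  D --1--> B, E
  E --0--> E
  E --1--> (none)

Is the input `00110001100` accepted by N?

accepted

Start: {A}
read 0: {C, E}
read 0: {A, D, E}
read 1: {B, E}
read 1: {C, D}
read 0: {A, C, D}
read 0: {A, C, D, E}
read 0: {A, C, D, E}
read 1: {B, E}
read 1: {C, D}
read 0: {A, C, D}
read 0: {A, C, D, E}
Reachable ∩ accepting = {A, D} — nonempty.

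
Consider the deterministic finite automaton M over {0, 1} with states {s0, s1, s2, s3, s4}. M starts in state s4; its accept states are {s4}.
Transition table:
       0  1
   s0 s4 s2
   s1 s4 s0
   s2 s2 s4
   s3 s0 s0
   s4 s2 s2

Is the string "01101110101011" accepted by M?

rejected

s4 --0--> s2
s2 --1--> s4
s4 --1--> s2
s2 --0--> s2
s2 --1--> s4
s4 --1--> s2
s2 --1--> s4
s4 --0--> s2
s2 --1--> s4
s4 --0--> s2
s2 --1--> s4
s4 --0--> s2
s2 --1--> s4
s4 --1--> s2
End in state s2, which is not an accepting state.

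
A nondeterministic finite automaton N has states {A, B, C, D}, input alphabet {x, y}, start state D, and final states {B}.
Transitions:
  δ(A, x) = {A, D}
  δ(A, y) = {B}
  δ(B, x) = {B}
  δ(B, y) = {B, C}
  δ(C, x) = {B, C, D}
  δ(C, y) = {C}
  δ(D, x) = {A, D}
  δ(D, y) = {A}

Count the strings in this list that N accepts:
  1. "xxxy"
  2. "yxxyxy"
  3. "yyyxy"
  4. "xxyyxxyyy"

"xxxy": accepted
"yxxyxy": accepted
"yyyxy": accepted
"xxyyxxyyy": accepted

4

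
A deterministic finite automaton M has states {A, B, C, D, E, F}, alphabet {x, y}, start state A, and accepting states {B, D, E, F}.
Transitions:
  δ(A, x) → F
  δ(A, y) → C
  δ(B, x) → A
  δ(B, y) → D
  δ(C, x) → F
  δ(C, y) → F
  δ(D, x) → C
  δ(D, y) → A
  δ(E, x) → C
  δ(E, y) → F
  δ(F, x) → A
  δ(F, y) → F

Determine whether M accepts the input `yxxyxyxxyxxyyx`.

A --y--> C
C --x--> F
F --x--> A
A --y--> C
C --x--> F
F --y--> F
F --x--> A
A --x--> F
F --y--> F
F --x--> A
A --x--> F
F --y--> F
F --y--> F
F --x--> A
End in state A, which is not an accepting state.

rejected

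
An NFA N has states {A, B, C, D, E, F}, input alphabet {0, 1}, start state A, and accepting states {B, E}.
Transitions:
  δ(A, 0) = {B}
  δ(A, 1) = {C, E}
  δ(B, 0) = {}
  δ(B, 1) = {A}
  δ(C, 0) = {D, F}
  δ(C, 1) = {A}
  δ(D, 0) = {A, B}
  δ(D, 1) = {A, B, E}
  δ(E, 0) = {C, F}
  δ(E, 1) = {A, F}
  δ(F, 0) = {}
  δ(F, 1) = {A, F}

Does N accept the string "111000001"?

rejected

Start: {A}
read 1: {C, E}
read 1: {A, F}
read 1: {A, C, E, F}
read 0: {B, C, D, F}
read 0: {A, B, D, F}
read 0: {A, B}
read 0: {B}
read 0: {}
The reachable set is empty and stays empty for the remaining 1 symbol.
Reachable ∩ accepting = {} — empty.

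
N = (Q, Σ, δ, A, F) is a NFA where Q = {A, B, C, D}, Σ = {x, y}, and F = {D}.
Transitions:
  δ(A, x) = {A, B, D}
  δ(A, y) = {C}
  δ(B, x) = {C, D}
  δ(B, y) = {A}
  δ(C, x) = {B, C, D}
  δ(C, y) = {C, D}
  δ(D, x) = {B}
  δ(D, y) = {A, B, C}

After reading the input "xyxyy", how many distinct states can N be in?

Start: {A}
read x: {A, B, D}
read y: {A, B, C}
read x: {A, B, C, D}
read y: {A, B, C, D}
read y: {A, B, C, D}
Final reachable set {A, B, C, D} has 4 states.

4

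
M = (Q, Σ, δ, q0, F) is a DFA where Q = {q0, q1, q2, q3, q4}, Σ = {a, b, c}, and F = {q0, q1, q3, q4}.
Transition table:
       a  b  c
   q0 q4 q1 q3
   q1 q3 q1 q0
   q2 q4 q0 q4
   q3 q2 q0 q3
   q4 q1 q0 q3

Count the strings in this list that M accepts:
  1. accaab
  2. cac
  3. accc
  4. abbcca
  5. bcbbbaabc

accaab: accepted
cac: accepted
accc: accepted
abbcca: rejected
bcbbbaabc: accepted

4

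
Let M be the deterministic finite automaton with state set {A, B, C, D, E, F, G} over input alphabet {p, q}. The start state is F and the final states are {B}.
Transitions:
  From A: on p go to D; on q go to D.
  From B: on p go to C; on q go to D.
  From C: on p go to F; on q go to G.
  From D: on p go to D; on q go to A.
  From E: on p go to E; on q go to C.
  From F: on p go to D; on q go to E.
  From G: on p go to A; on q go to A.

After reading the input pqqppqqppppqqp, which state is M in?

D

F --p--> D
D --q--> A
A --q--> D
D --p--> D
D --p--> D
D --q--> A
A --q--> D
D --p--> D
D --p--> D
D --p--> D
D --p--> D
D --q--> A
A --q--> D
D --p--> D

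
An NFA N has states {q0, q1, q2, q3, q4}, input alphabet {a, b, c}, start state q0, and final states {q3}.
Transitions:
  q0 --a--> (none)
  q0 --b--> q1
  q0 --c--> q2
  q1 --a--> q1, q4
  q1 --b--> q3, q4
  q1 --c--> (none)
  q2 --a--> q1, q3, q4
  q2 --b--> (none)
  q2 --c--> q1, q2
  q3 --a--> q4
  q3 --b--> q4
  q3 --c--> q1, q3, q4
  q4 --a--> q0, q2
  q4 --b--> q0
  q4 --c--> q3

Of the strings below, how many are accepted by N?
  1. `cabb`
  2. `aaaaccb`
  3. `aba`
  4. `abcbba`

0

`cabb`: rejected
`aaaaccb`: rejected
`aba`: rejected
`abcbba`: rejected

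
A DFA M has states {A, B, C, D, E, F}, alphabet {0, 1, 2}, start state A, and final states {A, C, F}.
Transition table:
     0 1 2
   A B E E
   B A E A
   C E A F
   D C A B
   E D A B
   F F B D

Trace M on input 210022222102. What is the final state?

B

A --2--> E
E --1--> A
A --0--> B
B --0--> A
A --2--> E
E --2--> B
B --2--> A
A --2--> E
E --2--> B
B --1--> E
E --0--> D
D --2--> B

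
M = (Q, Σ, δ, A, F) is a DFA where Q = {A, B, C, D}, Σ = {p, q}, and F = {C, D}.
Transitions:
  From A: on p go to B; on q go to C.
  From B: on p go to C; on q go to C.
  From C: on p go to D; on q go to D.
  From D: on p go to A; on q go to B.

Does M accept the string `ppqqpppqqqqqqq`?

A --p--> B
B --p--> C
C --q--> D
D --q--> B
B --p--> C
C --p--> D
D --p--> A
A --q--> C
C --q--> D
D --q--> B
B --q--> C
C --q--> D
D --q--> B
B --q--> C
End in state C, which is an accepting state.

accepted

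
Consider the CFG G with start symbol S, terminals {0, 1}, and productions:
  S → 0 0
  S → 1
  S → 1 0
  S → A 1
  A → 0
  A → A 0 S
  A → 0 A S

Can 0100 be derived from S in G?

no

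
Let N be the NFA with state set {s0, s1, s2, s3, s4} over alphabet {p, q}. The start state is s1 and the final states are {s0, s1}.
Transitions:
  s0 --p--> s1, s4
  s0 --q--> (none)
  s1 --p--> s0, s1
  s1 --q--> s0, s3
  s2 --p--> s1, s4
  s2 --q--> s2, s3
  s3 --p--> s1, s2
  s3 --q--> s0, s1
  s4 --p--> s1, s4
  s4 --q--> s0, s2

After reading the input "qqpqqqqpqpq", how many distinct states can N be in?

Start: {s1}
read q: {s0, s3}
read q: {s0, s1}
read p: {s0, s1, s4}
read q: {s0, s2, s3}
read q: {s0, s1, s2, s3}
read q: {s0, s1, s2, s3}
read q: {s0, s1, s2, s3}
read p: {s0, s1, s2, s4}
read q: {s0, s2, s3}
read p: {s1, s2, s4}
read q: {s0, s2, s3}
Final reachable set {s0, s2, s3} has 3 states.

3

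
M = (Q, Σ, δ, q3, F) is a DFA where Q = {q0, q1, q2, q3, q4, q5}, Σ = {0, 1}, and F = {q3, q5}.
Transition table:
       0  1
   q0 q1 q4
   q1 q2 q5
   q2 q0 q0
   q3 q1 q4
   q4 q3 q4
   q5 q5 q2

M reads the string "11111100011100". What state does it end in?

q3 --1--> q4
q4 --1--> q4
q4 --1--> q4
q4 --1--> q4
q4 --1--> q4
q4 --1--> q4
q4 --0--> q3
q3 --0--> q1
q1 --0--> q2
q2 --1--> q0
q0 --1--> q4
q4 --1--> q4
q4 --0--> q3
q3 --0--> q1

q1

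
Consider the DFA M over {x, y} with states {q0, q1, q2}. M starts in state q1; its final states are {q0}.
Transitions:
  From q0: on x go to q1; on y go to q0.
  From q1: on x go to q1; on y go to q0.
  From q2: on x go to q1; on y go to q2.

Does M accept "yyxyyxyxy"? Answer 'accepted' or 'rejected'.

q1 --y--> q0
q0 --y--> q0
q0 --x--> q1
q1 --y--> q0
q0 --y--> q0
q0 --x--> q1
q1 --y--> q0
q0 --x--> q1
q1 --y--> q0
End in state q0, which is an accepting state.

accepted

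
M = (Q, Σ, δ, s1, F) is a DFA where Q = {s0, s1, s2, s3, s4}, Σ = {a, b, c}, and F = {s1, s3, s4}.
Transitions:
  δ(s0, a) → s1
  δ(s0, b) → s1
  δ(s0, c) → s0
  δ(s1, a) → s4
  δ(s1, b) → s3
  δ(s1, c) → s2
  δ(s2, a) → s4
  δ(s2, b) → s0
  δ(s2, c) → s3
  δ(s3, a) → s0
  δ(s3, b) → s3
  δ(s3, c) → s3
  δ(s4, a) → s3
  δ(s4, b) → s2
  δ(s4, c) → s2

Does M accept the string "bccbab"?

s1 --b--> s3
s3 --c--> s3
s3 --c--> s3
s3 --b--> s3
s3 --a--> s0
s0 --b--> s1
End in state s1, which is an accepting state.

accepted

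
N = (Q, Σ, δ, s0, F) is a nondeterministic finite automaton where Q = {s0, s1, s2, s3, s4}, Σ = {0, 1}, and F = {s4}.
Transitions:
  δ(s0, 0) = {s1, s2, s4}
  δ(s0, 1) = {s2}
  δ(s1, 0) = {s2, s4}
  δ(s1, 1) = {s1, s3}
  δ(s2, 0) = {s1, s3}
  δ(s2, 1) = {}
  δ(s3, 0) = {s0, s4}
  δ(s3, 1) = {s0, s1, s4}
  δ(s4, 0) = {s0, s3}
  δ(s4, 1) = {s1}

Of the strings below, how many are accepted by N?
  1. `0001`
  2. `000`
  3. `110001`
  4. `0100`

`0001`: accepted
`000`: accepted
`110001`: rejected
`0100`: accepted

3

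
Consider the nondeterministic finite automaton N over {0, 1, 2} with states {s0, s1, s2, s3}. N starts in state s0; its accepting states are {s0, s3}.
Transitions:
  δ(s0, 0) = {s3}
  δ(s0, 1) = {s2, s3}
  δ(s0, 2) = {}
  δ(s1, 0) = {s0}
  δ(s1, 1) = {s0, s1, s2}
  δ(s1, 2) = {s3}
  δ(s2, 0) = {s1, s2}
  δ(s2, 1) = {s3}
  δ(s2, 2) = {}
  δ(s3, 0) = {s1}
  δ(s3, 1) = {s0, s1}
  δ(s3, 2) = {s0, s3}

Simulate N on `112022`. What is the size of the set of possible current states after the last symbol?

2

Start: {s0}
read 1: {s2, s3}
read 1: {s0, s1, s3}
read 2: {s0, s3}
read 0: {s1, s3}
read 2: {s0, s3}
read 2: {s0, s3}
Final reachable set {s0, s3} has 2 states.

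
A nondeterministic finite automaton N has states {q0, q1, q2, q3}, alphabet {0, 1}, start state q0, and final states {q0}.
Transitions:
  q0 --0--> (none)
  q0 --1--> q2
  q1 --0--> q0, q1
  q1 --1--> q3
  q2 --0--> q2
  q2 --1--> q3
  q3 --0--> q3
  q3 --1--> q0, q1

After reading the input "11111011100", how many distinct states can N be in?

4

Start: {q0}
read 1: {q2}
read 1: {q3}
read 1: {q0, q1}
read 1: {q2, q3}
read 1: {q0, q1, q3}
read 0: {q0, q1, q3}
read 1: {q0, q1, q2, q3}
read 1: {q0, q1, q2, q3}
read 1: {q0, q1, q2, q3}
read 0: {q0, q1, q2, q3}
read 0: {q0, q1, q2, q3}
Final reachable set {q0, q1, q2, q3} has 4 states.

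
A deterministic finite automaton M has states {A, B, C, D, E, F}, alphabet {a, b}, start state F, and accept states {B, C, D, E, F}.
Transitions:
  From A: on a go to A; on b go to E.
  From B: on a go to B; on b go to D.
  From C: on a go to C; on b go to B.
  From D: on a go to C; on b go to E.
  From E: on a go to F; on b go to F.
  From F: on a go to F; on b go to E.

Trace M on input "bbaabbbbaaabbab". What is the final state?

F --b--> E
E --b--> F
F --a--> F
F --a--> F
F --b--> E
E --b--> F
F --b--> E
E --b--> F
F --a--> F
F --a--> F
F --a--> F
F --b--> E
E --b--> F
F --a--> F
F --b--> E

E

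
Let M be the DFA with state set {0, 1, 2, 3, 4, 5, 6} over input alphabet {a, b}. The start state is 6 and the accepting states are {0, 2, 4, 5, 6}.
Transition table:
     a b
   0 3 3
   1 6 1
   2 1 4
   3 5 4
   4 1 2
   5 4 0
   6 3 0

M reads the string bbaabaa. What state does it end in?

6

6 --b--> 0
0 --b--> 3
3 --a--> 5
5 --a--> 4
4 --b--> 2
2 --a--> 1
1 --a--> 6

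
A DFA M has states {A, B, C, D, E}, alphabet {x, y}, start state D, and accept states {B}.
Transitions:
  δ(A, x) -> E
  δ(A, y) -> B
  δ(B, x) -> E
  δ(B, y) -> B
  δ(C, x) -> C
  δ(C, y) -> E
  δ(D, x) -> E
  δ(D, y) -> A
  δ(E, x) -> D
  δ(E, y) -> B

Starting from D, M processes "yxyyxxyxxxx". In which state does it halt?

D

D --y--> A
A --x--> E
E --y--> B
B --y--> B
B --x--> E
E --x--> D
D --y--> A
A --x--> E
E --x--> D
D --x--> E
E --x--> D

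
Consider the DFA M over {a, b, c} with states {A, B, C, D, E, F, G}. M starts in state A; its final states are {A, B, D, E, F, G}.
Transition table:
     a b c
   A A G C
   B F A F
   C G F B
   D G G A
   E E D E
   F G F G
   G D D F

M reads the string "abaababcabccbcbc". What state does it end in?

A --a--> A
A --b--> G
G --a--> D
D --a--> G
G --b--> D
D --a--> G
G --b--> D
D --c--> A
A --a--> A
A --b--> G
G --c--> F
F --c--> G
G --b--> D
D --c--> A
A --b--> G
G --c--> F

F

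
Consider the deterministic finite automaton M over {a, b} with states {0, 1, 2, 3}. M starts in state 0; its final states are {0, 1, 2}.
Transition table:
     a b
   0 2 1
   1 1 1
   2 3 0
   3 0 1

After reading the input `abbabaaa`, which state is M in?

0 --a--> 2
2 --b--> 0
0 --b--> 1
1 --a--> 1
1 --b--> 1
1 --a--> 1
1 --a--> 1
1 --a--> 1

1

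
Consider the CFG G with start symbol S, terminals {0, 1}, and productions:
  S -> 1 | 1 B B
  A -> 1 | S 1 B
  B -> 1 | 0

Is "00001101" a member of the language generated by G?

no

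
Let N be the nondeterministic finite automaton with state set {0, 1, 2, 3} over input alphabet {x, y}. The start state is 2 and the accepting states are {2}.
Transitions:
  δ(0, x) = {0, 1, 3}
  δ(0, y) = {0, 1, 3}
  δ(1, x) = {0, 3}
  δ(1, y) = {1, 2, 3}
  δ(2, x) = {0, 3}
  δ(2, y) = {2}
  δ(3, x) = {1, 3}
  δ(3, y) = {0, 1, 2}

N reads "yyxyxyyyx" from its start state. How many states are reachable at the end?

3

Start: {2}
read y: {2}
read y: {2}
read x: {0, 3}
read y: {0, 1, 2, 3}
read x: {0, 1, 3}
read y: {0, 1, 2, 3}
read y: {0, 1, 2, 3}
read y: {0, 1, 2, 3}
read x: {0, 1, 3}
Final reachable set {0, 1, 3} has 3 states.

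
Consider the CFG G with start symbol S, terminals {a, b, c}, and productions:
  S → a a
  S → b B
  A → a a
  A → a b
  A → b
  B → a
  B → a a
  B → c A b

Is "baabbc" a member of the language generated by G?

no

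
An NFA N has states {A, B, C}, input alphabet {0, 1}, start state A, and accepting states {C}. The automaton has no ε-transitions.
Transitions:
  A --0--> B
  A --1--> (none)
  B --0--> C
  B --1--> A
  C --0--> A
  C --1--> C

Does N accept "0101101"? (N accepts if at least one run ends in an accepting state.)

Start: {A}
read 0: {B}
read 1: {A}
read 0: {B}
read 1: {A}
read 1: {}
The reachable set is empty and stays empty for the remaining 2 symbols.
Reachable ∩ accepting = {} — empty.

rejected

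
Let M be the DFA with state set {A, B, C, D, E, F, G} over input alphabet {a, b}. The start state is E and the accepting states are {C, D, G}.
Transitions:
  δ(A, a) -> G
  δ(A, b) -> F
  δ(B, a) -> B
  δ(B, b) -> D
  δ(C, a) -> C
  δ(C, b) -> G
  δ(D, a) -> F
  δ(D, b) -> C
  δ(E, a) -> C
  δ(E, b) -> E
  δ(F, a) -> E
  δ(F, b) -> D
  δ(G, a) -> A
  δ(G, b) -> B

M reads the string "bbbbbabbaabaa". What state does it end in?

E --b--> E
E --b--> E
E --b--> E
E --b--> E
E --b--> E
E --a--> C
C --b--> G
G --b--> B
B --a--> B
B --a--> B
B --b--> D
D --a--> F
F --a--> E

E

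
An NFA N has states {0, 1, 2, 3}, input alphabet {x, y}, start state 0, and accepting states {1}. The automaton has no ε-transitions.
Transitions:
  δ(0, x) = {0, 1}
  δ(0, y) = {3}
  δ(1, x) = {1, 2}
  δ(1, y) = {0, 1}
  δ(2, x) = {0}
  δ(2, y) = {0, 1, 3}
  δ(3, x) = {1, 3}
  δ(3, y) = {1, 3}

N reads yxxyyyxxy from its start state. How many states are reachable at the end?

Start: {0}
read y: {3}
read x: {1, 3}
read x: {1, 2, 3}
read y: {0, 1, 3}
read y: {0, 1, 3}
read y: {0, 1, 3}
read x: {0, 1, 2, 3}
read x: {0, 1, 2, 3}
read y: {0, 1, 3}
Final reachable set {0, 1, 3} has 3 states.

3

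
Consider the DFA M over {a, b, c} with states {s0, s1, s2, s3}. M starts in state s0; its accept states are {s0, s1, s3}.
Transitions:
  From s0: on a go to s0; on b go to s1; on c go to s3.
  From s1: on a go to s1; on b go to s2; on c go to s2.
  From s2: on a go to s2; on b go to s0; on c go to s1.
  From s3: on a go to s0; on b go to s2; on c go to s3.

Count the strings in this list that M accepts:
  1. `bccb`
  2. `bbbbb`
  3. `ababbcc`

`bccb`: rejected
`bbbbb`: rejected
`ababbcc`: accepted

1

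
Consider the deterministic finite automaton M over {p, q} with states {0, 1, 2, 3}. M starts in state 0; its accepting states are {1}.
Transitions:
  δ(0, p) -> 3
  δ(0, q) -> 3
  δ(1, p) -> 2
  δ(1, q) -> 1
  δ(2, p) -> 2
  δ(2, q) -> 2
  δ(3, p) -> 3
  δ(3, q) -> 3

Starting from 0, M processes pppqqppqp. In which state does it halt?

0 --p--> 3
3 --p--> 3
3 --p--> 3
3 --q--> 3
3 --q--> 3
3 --p--> 3
3 --p--> 3
3 --q--> 3
3 --p--> 3

3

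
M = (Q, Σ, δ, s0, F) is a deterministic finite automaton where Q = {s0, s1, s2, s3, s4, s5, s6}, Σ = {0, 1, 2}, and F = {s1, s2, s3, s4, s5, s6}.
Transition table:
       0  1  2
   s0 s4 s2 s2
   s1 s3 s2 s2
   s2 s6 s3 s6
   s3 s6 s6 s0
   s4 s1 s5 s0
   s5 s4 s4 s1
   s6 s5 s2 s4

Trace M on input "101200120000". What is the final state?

s4

s0 --1--> s2
s2 --0--> s6
s6 --1--> s2
s2 --2--> s6
s6 --0--> s5
s5 --0--> s4
s4 --1--> s5
s5 --2--> s1
s1 --0--> s3
s3 --0--> s6
s6 --0--> s5
s5 --0--> s4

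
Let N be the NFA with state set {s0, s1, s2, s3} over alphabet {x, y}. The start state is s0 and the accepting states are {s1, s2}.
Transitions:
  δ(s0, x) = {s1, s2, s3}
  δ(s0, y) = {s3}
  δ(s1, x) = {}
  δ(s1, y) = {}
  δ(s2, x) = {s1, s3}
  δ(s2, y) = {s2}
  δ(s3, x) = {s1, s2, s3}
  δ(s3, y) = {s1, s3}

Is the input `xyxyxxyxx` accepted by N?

accepted

Start: {s0}
read x: {s1, s2, s3}
read y: {s1, s2, s3}
read x: {s1, s2, s3}
read y: {s1, s2, s3}
read x: {s1, s2, s3}
read x: {s1, s2, s3}
read y: {s1, s2, s3}
read x: {s1, s2, s3}
read x: {s1, s2, s3}
Reachable ∩ accepting = {s1, s2} — nonempty.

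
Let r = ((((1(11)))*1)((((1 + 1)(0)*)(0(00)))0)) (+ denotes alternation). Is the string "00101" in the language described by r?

No split of 00101 into u·v has (((1(11)))*1) matching u and ((((1+1)(0)*)(0(00)))0) matching v.

no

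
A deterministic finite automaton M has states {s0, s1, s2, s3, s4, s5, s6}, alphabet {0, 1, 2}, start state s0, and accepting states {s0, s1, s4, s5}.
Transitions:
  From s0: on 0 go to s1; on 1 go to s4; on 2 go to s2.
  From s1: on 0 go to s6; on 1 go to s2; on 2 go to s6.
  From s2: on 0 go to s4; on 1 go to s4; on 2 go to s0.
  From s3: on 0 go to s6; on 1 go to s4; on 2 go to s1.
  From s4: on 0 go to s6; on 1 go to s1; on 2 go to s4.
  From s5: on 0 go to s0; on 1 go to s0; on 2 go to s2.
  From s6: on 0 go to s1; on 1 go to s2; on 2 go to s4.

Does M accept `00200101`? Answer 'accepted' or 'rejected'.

accepted

s0 --0--> s1
s1 --0--> s6
s6 --2--> s4
s4 --0--> s6
s6 --0--> s1
s1 --1--> s2
s2 --0--> s4
s4 --1--> s1
End in state s1, which is an accepting state.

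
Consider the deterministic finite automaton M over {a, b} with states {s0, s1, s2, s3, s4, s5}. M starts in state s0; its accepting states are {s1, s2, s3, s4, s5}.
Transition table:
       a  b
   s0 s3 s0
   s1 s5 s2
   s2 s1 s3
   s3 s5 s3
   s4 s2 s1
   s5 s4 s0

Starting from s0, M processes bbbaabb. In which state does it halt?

s0

s0 --b--> s0
s0 --b--> s0
s0 --b--> s0
s0 --a--> s3
s3 --a--> s5
s5 --b--> s0
s0 --b--> s0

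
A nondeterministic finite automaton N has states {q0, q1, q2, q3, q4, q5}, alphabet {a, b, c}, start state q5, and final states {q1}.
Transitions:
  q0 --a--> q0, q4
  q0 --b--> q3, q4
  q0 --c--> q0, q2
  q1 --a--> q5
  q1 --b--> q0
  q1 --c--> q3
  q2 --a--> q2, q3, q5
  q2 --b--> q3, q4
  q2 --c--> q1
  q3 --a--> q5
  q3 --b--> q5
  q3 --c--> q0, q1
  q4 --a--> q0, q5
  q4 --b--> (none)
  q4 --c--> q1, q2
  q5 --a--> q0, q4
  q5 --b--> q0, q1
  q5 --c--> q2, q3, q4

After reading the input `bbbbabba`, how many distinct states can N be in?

3

Start: {q5}
read b: {q0, q1}
read b: {q0, q3, q4}
read b: {q3, q4, q5}
read b: {q0, q1, q5}
read a: {q0, q4, q5}
read b: {q0, q1, q3, q4}
read b: {q0, q3, q4, q5}
read a: {q0, q4, q5}
Final reachable set {q0, q4, q5} has 3 states.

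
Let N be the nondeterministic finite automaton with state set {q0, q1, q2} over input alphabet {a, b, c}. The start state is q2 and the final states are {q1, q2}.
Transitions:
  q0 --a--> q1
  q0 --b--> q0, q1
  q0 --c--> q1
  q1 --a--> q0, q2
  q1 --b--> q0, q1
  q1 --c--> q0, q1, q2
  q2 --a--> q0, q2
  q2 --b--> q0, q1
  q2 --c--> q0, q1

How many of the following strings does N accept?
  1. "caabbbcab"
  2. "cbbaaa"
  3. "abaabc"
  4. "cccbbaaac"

4

"caabbbcab": accepted
"cbbaaa": accepted
"abaabc": accepted
"cccbbaaac": accepted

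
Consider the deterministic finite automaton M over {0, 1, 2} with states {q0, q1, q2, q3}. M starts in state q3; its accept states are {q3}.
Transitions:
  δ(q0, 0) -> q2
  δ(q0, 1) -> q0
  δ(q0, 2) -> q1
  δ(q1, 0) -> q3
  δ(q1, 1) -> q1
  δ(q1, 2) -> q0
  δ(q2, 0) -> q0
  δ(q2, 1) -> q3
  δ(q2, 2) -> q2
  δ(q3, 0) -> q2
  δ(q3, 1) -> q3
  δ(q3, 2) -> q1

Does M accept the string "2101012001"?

accepted

q3 --2--> q1
q1 --1--> q1
q1 --0--> q3
q3 --1--> q3
q3 --0--> q2
q2 --1--> q3
q3 --2--> q1
q1 --0--> q3
q3 --0--> q2
q2 --1--> q3
End in state q3, which is an accepting state.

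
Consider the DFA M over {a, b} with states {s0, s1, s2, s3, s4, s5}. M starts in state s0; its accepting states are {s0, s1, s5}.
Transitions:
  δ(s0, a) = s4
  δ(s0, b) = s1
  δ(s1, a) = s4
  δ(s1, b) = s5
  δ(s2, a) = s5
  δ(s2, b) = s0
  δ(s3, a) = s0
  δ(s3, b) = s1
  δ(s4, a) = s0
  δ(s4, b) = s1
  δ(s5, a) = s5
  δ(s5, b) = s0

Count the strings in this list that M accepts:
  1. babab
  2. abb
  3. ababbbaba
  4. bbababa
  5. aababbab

babab: accepted
abb: accepted
ababbbaba: rejected
bbababa: rejected
aababbab: accepted

3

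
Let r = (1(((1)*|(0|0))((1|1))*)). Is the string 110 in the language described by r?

No split of 110 into u·v has 1 matching u and (((1)*|(0|0))((1|1))*) matching v.

no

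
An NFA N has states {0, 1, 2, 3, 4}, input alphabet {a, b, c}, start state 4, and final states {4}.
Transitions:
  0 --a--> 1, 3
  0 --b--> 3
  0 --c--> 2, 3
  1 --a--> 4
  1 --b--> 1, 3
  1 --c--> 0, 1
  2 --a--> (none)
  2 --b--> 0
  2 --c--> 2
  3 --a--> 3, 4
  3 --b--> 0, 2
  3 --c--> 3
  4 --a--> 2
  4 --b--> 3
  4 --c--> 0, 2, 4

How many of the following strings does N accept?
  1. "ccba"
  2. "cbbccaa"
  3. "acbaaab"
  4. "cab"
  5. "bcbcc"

2

"ccba": accepted
"cbbccaa": accepted
"acbaaab": rejected
"cab": rejected
"bcbcc": rejected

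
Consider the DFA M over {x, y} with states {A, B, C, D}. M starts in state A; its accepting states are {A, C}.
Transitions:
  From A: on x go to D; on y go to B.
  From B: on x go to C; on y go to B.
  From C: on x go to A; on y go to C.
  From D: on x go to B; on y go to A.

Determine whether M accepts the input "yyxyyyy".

A --y--> B
B --y--> B
B --x--> C
C --y--> C
C --y--> C
C --y--> C
C --y--> C
End in state C, which is an accepting state.

accepted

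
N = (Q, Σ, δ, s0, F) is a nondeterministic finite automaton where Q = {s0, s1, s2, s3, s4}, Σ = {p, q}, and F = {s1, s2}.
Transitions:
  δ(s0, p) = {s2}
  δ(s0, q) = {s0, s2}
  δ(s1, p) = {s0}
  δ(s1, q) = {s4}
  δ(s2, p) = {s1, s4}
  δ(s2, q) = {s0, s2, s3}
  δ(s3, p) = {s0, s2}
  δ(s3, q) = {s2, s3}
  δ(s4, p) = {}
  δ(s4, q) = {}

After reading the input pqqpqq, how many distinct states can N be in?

Start: {s0}
read p: {s2}
read q: {s0, s2, s3}
read q: {s0, s2, s3}
read p: {s0, s1, s2, s4}
read q: {s0, s2, s3, s4}
read q: {s0, s2, s3}
Final reachable set {s0, s2, s3} has 3 states.

3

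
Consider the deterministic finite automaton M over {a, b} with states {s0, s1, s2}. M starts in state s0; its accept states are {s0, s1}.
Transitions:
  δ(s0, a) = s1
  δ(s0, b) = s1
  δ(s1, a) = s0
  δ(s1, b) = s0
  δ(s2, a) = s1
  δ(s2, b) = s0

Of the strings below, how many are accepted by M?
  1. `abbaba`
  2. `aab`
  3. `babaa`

`abbaba`: accepted
`aab`: accepted
`babaa`: accepted

3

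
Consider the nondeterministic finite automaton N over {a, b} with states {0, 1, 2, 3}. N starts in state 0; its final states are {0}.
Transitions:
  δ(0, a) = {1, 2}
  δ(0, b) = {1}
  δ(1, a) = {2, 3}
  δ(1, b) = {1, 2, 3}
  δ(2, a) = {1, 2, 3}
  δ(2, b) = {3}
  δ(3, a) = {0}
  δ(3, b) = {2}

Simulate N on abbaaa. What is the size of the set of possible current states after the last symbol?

Start: {0}
read a: {1, 2}
read b: {1, 2, 3}
read b: {1, 2, 3}
read a: {0, 1, 2, 3}
read a: {0, 1, 2, 3}
read a: {0, 1, 2, 3}
Final reachable set {0, 1, 2, 3} has 4 states.

4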